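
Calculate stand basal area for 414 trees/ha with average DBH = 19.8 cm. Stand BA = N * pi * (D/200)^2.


(D/200)^2 = (19.8/200)^2 = 0.099^2 = 0.009801
Individual BA = 3.141593 * 0.009801 = 0.0307908 m^2
Stand BA = 414 * 0.0307908 = 12.7474 ≈ 12.75 m^2/ha

12.75 m^2/ha


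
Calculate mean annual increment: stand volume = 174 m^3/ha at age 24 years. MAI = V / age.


MAI = 174 / 24 = 7.25 m^3/ha/yr

7.25 m^3/ha/yr


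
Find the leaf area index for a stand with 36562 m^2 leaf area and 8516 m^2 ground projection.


LAI = 36562 / 8516 = 4.2933 ≈ 4.29

4.29


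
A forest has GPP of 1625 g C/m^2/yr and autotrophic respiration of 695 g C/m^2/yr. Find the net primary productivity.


NPP = GPP - Ra = 1625 - 695 = 930 g C/m^2/yr

930 g C/m^2/yr


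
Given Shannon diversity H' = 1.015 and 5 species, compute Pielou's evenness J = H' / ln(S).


ln(5) = 1.60944
J = H' / ln(S) = 1.015 / 1.60944 = 0.630654 ≈ 0.6307

0.6307


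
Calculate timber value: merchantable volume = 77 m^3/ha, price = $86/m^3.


Value = 77 * 86 = $6622/ha

$6622/ha


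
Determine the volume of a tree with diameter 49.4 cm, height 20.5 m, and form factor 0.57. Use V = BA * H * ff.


(D/200)^2 = (49.4/200)^2 = 0.247^2 = 0.061009
BA = 3.141593 * 0.061009 = 0.191665 m^2
V = 0.191665 * 20.5 * 0.57 = 2.23961 ≈ 2.240 m^3

2.240 m^3


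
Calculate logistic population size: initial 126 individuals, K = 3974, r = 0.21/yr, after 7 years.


(K - N0)/N0 = (3974 - 126)/126 = 3848/126 = 30.5397
r*t = 0.21 * 7 = 1.47; exp(-1.47) = 0.229925
30.5397 * 0.229925 = 7.02184
1 + 7.02184 = 8.02184
N = 3974 / 8.02184 = 495.398 ≈ 495

495


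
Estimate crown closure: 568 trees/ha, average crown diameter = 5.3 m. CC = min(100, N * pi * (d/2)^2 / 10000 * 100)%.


(d/2)^2 = (5.3/2)^2 = 2.65^2 = 7.0225
Crown area = 3.141593 * 7.0225 = 22.0618 m^2
N * area / 10000 * 100 = 568 * 22.0618 / 10000 * 100 = 125.311
CC = min(100, 125.311) = 100%

100%


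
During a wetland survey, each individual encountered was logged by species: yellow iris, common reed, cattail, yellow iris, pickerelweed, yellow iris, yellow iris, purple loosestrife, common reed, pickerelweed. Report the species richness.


Total individuals logged = 10
Distinct species (count of individuals): yellow iris (4), common reed (2), cattail (1), pickerelweed (2), purple loosestrife (1)
Species richness = number of distinct species = 5

5


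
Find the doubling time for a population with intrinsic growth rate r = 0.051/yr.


td = ln(2) / 0.051 = 0.693147 / 0.051 = 13.5911 ≈ 13.6 years

13.6 years


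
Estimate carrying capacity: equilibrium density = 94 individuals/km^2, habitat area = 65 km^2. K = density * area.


K = 94 * 65 = 6110 individuals

6110 individuals


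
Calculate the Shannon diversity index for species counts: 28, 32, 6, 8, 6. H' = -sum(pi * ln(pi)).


Total N = 28 + 32 + 6 + 8 + 6 = 80
Per-species terms:
  p = 28/80 = 0.350000; ln(p) = -1.049822; p*ln(p) = 0.350000 * (-1.049822) = -0.367438
  p = 32/80 = 0.400000; ln(p) = -0.916291; p*ln(p) = 0.400000 * (-0.916291) = -0.366516
  p = 6/80 = 0.075000; ln(p) = -2.590267; p*ln(p) = 0.075000 * (-2.590267) = -0.194270
  p = 8/80 = 0.100000; ln(p) = -2.302585; p*ln(p) = 0.100000 * (-2.302585) = -0.230259
  p = 6/80 = 0.075000; ln(p) = -2.590267; p*ln(p) = 0.075000 * (-2.590267) = -0.194270
sum(p*ln(p)) = (-0.367438) + (-0.366516) + (-0.194270) + (-0.230259) + (-0.194270) = -1.352753
H' = -(-1.352753) = 1.352753 ≈ 1.3528

1.3528


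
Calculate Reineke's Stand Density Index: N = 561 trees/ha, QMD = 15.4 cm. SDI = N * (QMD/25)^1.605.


QMD/25 = 15.4/25 = 0.616
(0.616)^1.605 = exp(1.605 * ln(0.616)) = exp(1.605 * (-0.484508)) = exp(-0.777635) = 0.459491
SDI = 561 * 0.459491 = 257.774 ≈ 258

258


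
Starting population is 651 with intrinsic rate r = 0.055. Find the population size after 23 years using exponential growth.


r*t = 0.055 * 23 = 1.265
exp(1.265) = 3.54309
N = 651 * 3.54309 = 2306.55 ≈ 2307

2307


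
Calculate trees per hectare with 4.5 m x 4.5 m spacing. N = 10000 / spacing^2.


N = 10000 / 4.5^2 = 10000 / 20.25 = 493.827 ≈ 494 trees/ha

494 trees/ha


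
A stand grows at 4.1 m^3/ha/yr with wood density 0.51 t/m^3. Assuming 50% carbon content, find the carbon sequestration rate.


C = 4.1 * 0.51 * 0.5 = 1.0455 ≈ 1.05 t C/ha/yr

1.05 t C/ha/yr


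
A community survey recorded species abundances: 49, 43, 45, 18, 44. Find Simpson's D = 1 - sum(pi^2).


Total N = 49 + 43 + 45 + 18 + 44 = 199
Per-species terms:
  p = 49/199 = 0.246231; p^2 = 0.246231^2 = 0.060630
  p = 43/199 = 0.216080; p^2 = 0.216080^2 = 0.046691
  p = 45/199 = 0.226131; p^2 = 0.226131^2 = 0.051135
  p = 18/199 = 0.090452; p^2 = 0.090452^2 = 0.008182
  p = 44/199 = 0.221106; p^2 = 0.221106^2 = 0.048888
sum(p^2) = 0.060630 + 0.046691 + 0.051135 + 0.008182 + 0.048888 = 0.215526
D = 1 - 0.215526 = 0.784474 ≈ 0.7845

0.7845


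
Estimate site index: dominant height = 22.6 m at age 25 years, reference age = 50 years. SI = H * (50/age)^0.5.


50/25 = 2.00000
(2.00000)^0.5 = 1.41421
SI = 22.6 * 1.41421 = 31.9611 ≈ 32.0 m

32.0 m


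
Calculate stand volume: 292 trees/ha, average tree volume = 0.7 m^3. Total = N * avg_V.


V_stand = 292 * 0.7 = 204.4 m^3/ha

204.4 m^3/ha


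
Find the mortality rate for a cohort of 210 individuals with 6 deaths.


Mortality rate = 6 / 210 = 0.028571 ≈ 0.0286

0.0286


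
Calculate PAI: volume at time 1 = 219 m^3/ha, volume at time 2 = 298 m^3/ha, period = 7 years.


PAI = (V2 - V1) / period = (298 - 219) / 7 = 79 / 7 = 11.2857 ≈ 11.29 m^3/ha/yr

11.29 m^3/ha/yr


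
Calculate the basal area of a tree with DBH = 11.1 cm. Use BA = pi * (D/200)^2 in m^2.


D/200 = 11.1/200 = 0.0555 m
(D/200)^2 = 0.0555^2 = 0.00308025
BA = 3.141593 * 0.00308025 = 0.00967689 ≈ 0.0097 m^2

0.0097 m^2


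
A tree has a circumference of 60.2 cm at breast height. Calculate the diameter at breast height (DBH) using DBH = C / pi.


DBH = C / pi = 60.2 / 3.141593 = 19.1623 ≈ 19.16 cm

19.16 cm


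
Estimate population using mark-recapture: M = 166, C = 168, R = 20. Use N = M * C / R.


N = M * C / R = 166 * 168 / 20 = 27888 / 20 = 1394.40 ≈ 1394

1394 individuals


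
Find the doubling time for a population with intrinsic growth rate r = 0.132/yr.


td = ln(2) / 0.132 = 0.693147 / 0.132 = 5.25111 ≈ 5.3 years

5.3 years


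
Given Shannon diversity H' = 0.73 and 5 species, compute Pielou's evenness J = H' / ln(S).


ln(5) = 1.60944
J = H' / ln(S) = 0.73 / 1.60944 = 0.453574 ≈ 0.4536

0.4536


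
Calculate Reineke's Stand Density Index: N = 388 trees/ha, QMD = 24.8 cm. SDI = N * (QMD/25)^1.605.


QMD/25 = 24.8/25 = 0.992
(0.992)^1.605 = exp(1.605 * ln(0.992)) = exp(1.605 * (-0.00803217)) = exp(-0.0128916) = 0.987191
SDI = 388 * 0.987191 = 383.030 ≈ 383

383


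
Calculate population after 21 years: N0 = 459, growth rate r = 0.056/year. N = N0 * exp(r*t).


r*t = 0.056 * 21 = 1.176
exp(1.176) = 3.24138
N = 459 * 3.24138 = 1487.79 ≈ 1488

1488


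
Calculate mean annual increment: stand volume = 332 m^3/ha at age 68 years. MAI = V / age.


MAI = 332 / 68 = 4.8824 ≈ 4.88 m^3/ha/yr

4.88 m^3/ha/yr


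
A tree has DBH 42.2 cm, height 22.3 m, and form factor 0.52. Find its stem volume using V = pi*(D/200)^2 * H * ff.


(D/200)^2 = (42.2/200)^2 = 0.211^2 = 0.044521
BA = 3.141593 * 0.044521 = 0.139867 m^2
V = 0.139867 * 22.3 * 0.52 = 1.62190 ≈ 1.622 m^3

1.622 m^3


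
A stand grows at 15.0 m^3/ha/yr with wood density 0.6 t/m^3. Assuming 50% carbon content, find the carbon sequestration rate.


C = 15.0 * 0.6 * 0.5 = 4.50 t C/ha/yr

4.50 t C/ha/yr


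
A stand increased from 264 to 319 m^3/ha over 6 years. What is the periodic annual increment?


PAI = (V2 - V1) / period = (319 - 264) / 6 = 55 / 6 = 9.1667 ≈ 9.17 m^3/ha/yr

9.17 m^3/ha/yr


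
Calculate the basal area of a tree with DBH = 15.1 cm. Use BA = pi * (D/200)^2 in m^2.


D/200 = 15.1/200 = 0.0755 m
(D/200)^2 = 0.0755^2 = 0.00570025
BA = 3.141593 * 0.00570025 = 0.0179079 ≈ 0.0179 m^2

0.0179 m^2


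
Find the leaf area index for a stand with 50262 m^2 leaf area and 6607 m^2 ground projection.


LAI = 50262 / 6607 = 7.6074 ≈ 7.61

7.61


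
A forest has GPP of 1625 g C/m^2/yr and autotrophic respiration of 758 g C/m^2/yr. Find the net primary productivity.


NPP = GPP - Ra = 1625 - 758 = 867 g C/m^2/yr

867 g C/m^2/yr


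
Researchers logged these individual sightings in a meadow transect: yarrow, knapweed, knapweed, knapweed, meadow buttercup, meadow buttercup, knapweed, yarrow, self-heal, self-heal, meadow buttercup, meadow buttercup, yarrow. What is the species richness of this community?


Total individuals logged = 13
Distinct species (count of individuals): yarrow (3), knapweed (4), meadow buttercup (4), self-heal (2)
Species richness = number of distinct species = 4

4


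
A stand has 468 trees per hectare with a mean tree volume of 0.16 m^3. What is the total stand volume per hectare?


V_stand = 468 * 0.16 = 74.88 ≈ 74.9 m^3/ha

74.9 m^3/ha


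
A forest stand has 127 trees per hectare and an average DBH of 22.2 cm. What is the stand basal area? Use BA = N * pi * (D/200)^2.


(D/200)^2 = (22.2/200)^2 = 0.111^2 = 0.012321
Individual BA = 3.141593 * 0.012321 = 0.0387076 m^2
Stand BA = 127 * 0.0387076 = 4.91587 ≈ 4.92 m^2/ha

4.92 m^2/ha


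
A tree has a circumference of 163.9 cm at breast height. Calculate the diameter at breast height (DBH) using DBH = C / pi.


DBH = C / pi = 163.9 / 3.141593 = 52.1710 ≈ 52.17 cm

52.17 cm


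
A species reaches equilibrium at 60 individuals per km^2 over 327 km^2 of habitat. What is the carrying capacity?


K = 60 * 327 = 19620 individuals

19620 individuals


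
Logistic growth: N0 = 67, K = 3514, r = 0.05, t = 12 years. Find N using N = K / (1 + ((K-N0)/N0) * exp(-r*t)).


(K - N0)/N0 = (3514 - 67)/67 = 3447/67 = 51.4478
r*t = 0.05 * 12 = 0.6; exp(-0.6) = 0.548812
51.4478 * 0.548812 = 28.2352
1 + 28.2352 = 29.2352
N = 3514 / 29.2352 = 120.198 ≈ 120

120


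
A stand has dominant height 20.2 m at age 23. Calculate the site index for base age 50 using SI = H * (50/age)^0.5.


50/23 = 2.17391
(2.17391)^0.5 = 1.47442
SI = 20.2 * 1.47442 = 29.7833 ≈ 29.8 m

29.8 m


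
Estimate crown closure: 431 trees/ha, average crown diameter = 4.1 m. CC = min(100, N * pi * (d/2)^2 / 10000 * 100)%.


(d/2)^2 = (4.1/2)^2 = 2.05^2 = 4.2025
Crown area = 3.141593 * 4.2025 = 13.2025 m^2
N * area / 10000 * 100 = 431 * 13.2025 / 10000 * 100 = 56.9028
CC = min(100, 56.9028) = 56.9028 ≈ 56.9%

56.9%


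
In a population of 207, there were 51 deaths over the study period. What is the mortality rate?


Mortality rate = 51 / 207 = 0.246377 ≈ 0.2464

0.2464


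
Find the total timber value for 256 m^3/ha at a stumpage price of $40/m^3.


Value = 256 * 40 = $10240/ha

$10240/ha


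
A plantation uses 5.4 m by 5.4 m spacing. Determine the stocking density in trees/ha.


N = 10000 / 5.4^2 = 10000 / 29.16 = 342.936 ≈ 343 trees/ha

343 trees/ha


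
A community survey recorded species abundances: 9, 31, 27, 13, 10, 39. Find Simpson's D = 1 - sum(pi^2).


Total N = 9 + 31 + 27 + 13 + 10 + 39 = 129
Per-species terms:
  p = 9/129 = 0.069767; p^2 = 0.069767^2 = 0.004867
  p = 31/129 = 0.240310; p^2 = 0.240310^2 = 0.057749
  p = 27/129 = 0.209302; p^2 = 0.209302^2 = 0.043807
  p = 13/129 = 0.100775; p^2 = 0.100775^2 = 0.010156
  p = 10/129 = 0.077519; p^2 = 0.077519^2 = 0.006009
  p = 39/129 = 0.302326; p^2 = 0.302326^2 = 0.091401
sum(p^2) = 0.004867 + 0.057749 + 0.043807 + 0.010156 + 0.006009 + 0.091401 = 0.213989
D = 1 - 0.213989 = 0.786011 ≈ 0.7860

0.7860


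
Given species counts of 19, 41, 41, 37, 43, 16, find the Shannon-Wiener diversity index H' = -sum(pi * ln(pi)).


Total N = 19 + 41 + 41 + 37 + 43 + 16 = 197
Per-species terms:
  p = 19/197 = 0.096447; ln(p) = -2.338762; p*ln(p) = 0.096447 * (-2.338762) = -0.225567
  p = 41/197 = 0.208122; ln(p) = -1.569631; p*ln(p) = 0.208122 * (-1.569631) = -0.326675
  p = 41/197 = 0.208122; ln(p) = -1.569631; p*ln(p) = 0.208122 * (-1.569631) = -0.326675
  p = 37/197 = 0.187817; ln(p) = -1.672287; p*ln(p) = 0.187817 * (-1.672287) = -0.314084
  p = 43/197 = 0.218274; ln(p) = -1.522004; p*ln(p) = 0.218274 * (-1.522004) = -0.332214
  p = 16/197 = 0.081218; ln(p) = -2.510618; p*ln(p) = 0.081218 * (-2.510618) = -0.203907
sum(p*ln(p)) = (-0.225567) + (-0.326675) + (-0.326675) + (-0.314084) + (-0.332214) + (-0.203907) = -1.729122
H' = -(-1.729122) = 1.729122 ≈ 1.7291

1.7291


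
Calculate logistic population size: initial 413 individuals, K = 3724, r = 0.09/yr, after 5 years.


(K - N0)/N0 = (3724 - 413)/413 = 3311/413 = 8.01695
r*t = 0.09 * 5 = 0.45; exp(-0.45) = 0.637628
8.01695 * 0.637628 = 5.11183
1 + 5.11183 = 6.11183
N = 3724 / 6.11183 = 609.310 ≈ 609

609


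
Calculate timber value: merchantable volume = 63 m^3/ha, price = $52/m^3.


Value = 63 * 52 = $3276/ha

$3276/ha


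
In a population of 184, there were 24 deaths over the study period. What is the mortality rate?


Mortality rate = 24 / 184 = 0.130435 ≈ 0.1304

0.1304


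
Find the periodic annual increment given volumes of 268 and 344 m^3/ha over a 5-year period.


PAI = (V2 - V1) / period = (344 - 268) / 5 = 76 / 5 = 15.20 m^3/ha/yr

15.20 m^3/ha/yr


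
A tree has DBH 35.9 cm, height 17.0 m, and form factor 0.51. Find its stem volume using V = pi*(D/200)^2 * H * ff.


(D/200)^2 = (35.9/200)^2 = 0.1795^2 = 0.03222025
BA = 3.141593 * 0.03222025 = 0.101223 m^2
V = 0.101223 * 17.0 * 0.51 = 0.877603 ≈ 0.878 m^3

0.878 m^3


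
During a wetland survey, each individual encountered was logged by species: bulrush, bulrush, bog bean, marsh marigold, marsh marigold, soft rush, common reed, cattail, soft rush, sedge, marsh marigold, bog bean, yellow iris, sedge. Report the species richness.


Total individuals logged = 14
Distinct species (count of individuals): bulrush (2), bog bean (2), marsh marigold (3), soft rush (2), common reed (1), cattail (1), sedge (2), yellow iris (1)
Species richness = number of distinct species = 8

8


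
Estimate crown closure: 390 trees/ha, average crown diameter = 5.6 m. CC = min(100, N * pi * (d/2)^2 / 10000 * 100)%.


(d/2)^2 = (5.6/2)^2 = 2.8^2 = 7.84
Crown area = 3.141593 * 7.84 = 24.6301 m^2
N * area / 10000 * 100 = 390 * 24.6301 / 10000 * 100 = 96.0574
CC = min(100, 96.0574) = 96.0574 ≈ 96.1%

96.1%


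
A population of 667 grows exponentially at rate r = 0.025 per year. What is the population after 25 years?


r*t = 0.025 * 25 = 0.625
exp(0.625) = 1.86825
N = 667 * 1.86825 = 1246.12 ≈ 1246

1246


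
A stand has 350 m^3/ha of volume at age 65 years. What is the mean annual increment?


MAI = 350 / 65 = 5.3846 ≈ 5.38 m^3/ha/yr

5.38 m^3/ha/yr


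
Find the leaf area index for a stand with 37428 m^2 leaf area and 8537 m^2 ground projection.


LAI = 37428 / 8537 = 4.3842 ≈ 4.38

4.38


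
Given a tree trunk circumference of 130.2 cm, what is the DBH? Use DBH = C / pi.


DBH = C / pi = 130.2 / 3.141593 = 41.4439 ≈ 41.44 cm

41.44 cm


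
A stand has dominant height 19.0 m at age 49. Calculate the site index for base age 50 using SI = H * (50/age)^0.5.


50/49 = 1.02041
(1.02041)^0.5 = 1.01015
SI = 19.0 * 1.01015 = 19.1929 ≈ 19.2 m

19.2 m


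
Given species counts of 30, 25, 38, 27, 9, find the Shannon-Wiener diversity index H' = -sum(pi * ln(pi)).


Total N = 30 + 25 + 38 + 27 + 9 = 129
Per-species terms:
  p = 30/129 = 0.232558; ln(p) = -1.458616; p*ln(p) = 0.232558 * (-1.458616) = -0.339213
  p = 25/129 = 0.193798; ln(p) = -1.640939; p*ln(p) = 0.193798 * (-1.640939) = -0.318011
  p = 38/129 = 0.294574; ln(p) = -1.222225; p*ln(p) = 0.294574 * (-1.222225) = -0.360036
  p = 27/129 = 0.209302; ln(p) = -1.563977; p*ln(p) = 0.209302 * (-1.563977) = -0.327344
  p = 9/129 = 0.069767; ln(p) = -2.662594; p*ln(p) = 0.069767 * (-2.662594) = -0.185761
sum(p*ln(p)) = (-0.339213) + (-0.318011) + (-0.360036) + (-0.327344) + (-0.185761) = -1.530365
H' = -(-1.530365) = 1.530365 ≈ 1.5304

1.5304


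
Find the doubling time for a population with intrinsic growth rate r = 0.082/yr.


td = ln(2) / 0.082 = 0.693147 / 0.082 = 8.45301 ≈ 8.5 years

8.5 years


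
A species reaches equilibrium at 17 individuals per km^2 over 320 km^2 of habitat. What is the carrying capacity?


K = 17 * 320 = 5440 individuals

5440 individuals


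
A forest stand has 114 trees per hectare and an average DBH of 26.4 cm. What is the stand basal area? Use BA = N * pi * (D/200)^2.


(D/200)^2 = (26.4/200)^2 = 0.132^2 = 0.017424
Individual BA = 3.141593 * 0.017424 = 0.0547391 m^2
Stand BA = 114 * 0.0547391 = 6.24026 ≈ 6.24 m^2/ha

6.24 m^2/ha


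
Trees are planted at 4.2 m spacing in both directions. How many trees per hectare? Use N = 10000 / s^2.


N = 10000 / 4.2^2 = 10000 / 17.64 = 566.893 ≈ 567 trees/ha

567 trees/ha


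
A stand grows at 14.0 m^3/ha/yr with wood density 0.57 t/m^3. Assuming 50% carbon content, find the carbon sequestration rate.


C = 14.0 * 0.57 * 0.5 = 3.99 t C/ha/yr

3.99 t C/ha/yr


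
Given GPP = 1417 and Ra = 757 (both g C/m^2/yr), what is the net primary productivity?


NPP = GPP - Ra = 1417 - 757 = 660 g C/m^2/yr

660 g C/m^2/yr


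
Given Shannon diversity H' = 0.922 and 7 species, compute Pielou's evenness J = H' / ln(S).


ln(7) = 1.94591
J = H' / ln(S) = 0.922 / 1.94591 = 0.473814 ≈ 0.4738

0.4738


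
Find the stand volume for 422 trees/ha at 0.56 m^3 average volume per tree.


V_stand = 422 * 0.56 = 236.32 ≈ 236.3 m^3/ha

236.3 m^3/ha


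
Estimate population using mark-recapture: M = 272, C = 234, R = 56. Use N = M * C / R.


N = M * C / R = 272 * 234 / 56 = 63648 / 56 = 1136.57 ≈ 1137

1137 individuals


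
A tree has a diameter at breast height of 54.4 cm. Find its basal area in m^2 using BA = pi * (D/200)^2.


D/200 = 54.4/200 = 0.272 m
(D/200)^2 = 0.272^2 = 0.073984
BA = 3.141593 * 0.073984 = 0.232428 ≈ 0.2324 m^2

0.2324 m^2


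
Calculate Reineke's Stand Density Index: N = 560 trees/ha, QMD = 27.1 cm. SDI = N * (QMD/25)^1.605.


QMD/25 = 27.1/25 = 1.084
(1.084)^1.605 = exp(1.605 * ln(1.084)) = exp(1.605 * 0.0806579) = exp(0.129456) = 1.13821
SDI = 560 * 1.13821 = 637.398 ≈ 637

637


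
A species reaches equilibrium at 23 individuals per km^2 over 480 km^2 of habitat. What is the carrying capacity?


K = 23 * 480 = 11040 individuals

11040 individuals


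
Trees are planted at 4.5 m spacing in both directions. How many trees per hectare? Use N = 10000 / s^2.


N = 10000 / 4.5^2 = 10000 / 20.25 = 493.827 ≈ 494 trees/ha

494 trees/ha


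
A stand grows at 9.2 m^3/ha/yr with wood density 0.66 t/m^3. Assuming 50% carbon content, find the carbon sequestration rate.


C = 9.2 * 0.66 * 0.5 = 3.036 ≈ 3.04 t C/ha/yr

3.04 t C/ha/yr


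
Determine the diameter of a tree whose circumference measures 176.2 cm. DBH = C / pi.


DBH = C / pi = 176.2 / 3.141593 = 56.0862 ≈ 56.09 cm

56.09 cm


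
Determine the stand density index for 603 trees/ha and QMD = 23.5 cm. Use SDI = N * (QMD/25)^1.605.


QMD/25 = 23.5/25 = 0.94
(0.94)^1.605 = exp(1.605 * ln(0.94)) = exp(1.605 * (-0.0618754)) = exp(-0.0993100) = 0.905462
SDI = 603 * 0.905462 = 545.994 ≈ 546

546


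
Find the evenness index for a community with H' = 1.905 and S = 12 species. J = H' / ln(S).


ln(12) = 2.48491
J = H' / ln(S) = 1.905 / 2.48491 = 0.766627 ≈ 0.7666

0.7666


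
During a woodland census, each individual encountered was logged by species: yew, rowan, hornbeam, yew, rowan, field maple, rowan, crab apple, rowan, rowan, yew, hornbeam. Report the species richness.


Total individuals logged = 12
Distinct species (count of individuals): yew (3), rowan (5), hornbeam (2), field maple (1), crab apple (1)
Species richness = number of distinct species = 5

5


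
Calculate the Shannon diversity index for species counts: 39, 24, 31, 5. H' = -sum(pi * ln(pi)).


Total N = 39 + 24 + 31 + 5 = 99
Per-species terms:
  p = 39/99 = 0.393939; ln(p) = -0.931559; p*ln(p) = 0.393939 * (-0.931559) = -0.366977
  p = 24/99 = 0.242424; ln(p) = -1.417067; p*ln(p) = 0.242424 * (-1.417067) = -0.343531
  p = 31/99 = 0.313131; ln(p) = -1.161134; p*ln(p) = 0.313131 * (-1.161134) = -0.363587
  p = 5/99 = 0.050505; ln(p) = -2.985683; p*ln(p) = 0.050505 * (-2.985683) = -0.150792
sum(p*ln(p)) = (-0.366977) + (-0.343531) + (-0.363587) + (-0.150792) = -1.224887
H' = -(-1.224887) = 1.224887 ≈ 1.2249

1.2249


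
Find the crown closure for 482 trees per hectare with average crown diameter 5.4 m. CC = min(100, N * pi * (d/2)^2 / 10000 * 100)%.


(d/2)^2 = (5.4/2)^2 = 2.7^2 = 7.29
Crown area = 3.141593 * 7.29 = 22.9022 m^2
N * area / 10000 * 100 = 482 * 22.9022 / 10000 * 100 = 110.389
CC = min(100, 110.389) = 100%

100%


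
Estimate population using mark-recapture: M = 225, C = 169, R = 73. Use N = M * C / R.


N = M * C / R = 225 * 169 / 73 = 38025 / 73 = 520.89 ≈ 521

521 individuals


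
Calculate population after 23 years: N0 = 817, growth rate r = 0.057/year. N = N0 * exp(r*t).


r*t = 0.057 * 23 = 1.311
exp(1.311) = 3.70988
N = 817 * 3.70988 = 3030.97 ≈ 3031

3031


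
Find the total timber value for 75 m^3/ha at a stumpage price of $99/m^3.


Value = 75 * 99 = $7425/ha

$7425/ha


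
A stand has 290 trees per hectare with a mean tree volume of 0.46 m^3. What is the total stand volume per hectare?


V_stand = 290 * 0.46 = 133.4 m^3/ha

133.4 m^3/ha


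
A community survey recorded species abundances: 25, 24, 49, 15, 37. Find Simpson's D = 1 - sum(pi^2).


Total N = 25 + 24 + 49 + 15 + 37 = 150
Per-species terms:
  p = 25/150 = 0.166667; p^2 = 0.166667^2 = 0.027778
  p = 24/150 = 0.160000; p^2 = 0.160000^2 = 0.025600
  p = 49/150 = 0.326667; p^2 = 0.326667^2 = 0.106711
  p = 15/150 = 0.100000; p^2 = 0.100000^2 = 0.010000
  p = 37/150 = 0.246667; p^2 = 0.246667^2 = 0.060845
sum(p^2) = 0.027778 + 0.025600 + 0.106711 + 0.010000 + 0.060845 = 0.230934
D = 1 - 0.230934 = 0.769066 ≈ 0.7691

0.7691


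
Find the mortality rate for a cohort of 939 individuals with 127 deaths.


Mortality rate = 127 / 939 = 0.135250 ≈ 0.1353

0.1353


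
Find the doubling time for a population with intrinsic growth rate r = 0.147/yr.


td = ln(2) / 0.147 = 0.693147 / 0.147 = 4.71529 ≈ 4.7 years

4.7 years


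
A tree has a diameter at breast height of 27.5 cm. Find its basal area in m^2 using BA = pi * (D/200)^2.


D/200 = 27.5/200 = 0.1375 m
(D/200)^2 = 0.1375^2 = 0.01890625
BA = 3.141593 * 0.01890625 = 0.0593957 ≈ 0.0594 m^2

0.0594 m^2


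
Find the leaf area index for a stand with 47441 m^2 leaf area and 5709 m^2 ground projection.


LAI = 47441 / 5709 = 8.3099 ≈ 8.31

8.31


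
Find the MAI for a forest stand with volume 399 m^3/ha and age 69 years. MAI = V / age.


MAI = 399 / 69 = 5.7826 ≈ 5.78 m^3/ha/yr

5.78 m^3/ha/yr


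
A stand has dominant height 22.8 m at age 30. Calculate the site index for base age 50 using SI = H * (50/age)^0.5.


50/30 = 1.66667
(1.66667)^0.5 = 1.29100
SI = 22.8 * 1.29100 = 29.4348 ≈ 29.4 m

29.4 m


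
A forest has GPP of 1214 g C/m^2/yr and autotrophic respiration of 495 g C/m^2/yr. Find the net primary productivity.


NPP = GPP - Ra = 1214 - 495 = 719 g C/m^2/yr

719 g C/m^2/yr


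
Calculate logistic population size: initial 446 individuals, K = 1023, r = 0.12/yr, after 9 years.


(K - N0)/N0 = (1023 - 446)/446 = 577/446 = 1.29372
r*t = 0.12 * 9 = 1.08; exp(-1.08) = 0.339596
1.29372 * 0.339596 = 0.439342
1 + 0.439342 = 1.43934
N = 1023 / 1.43934 = 710.742 ≈ 711

711


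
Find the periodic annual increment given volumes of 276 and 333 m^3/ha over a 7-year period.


PAI = (V2 - V1) / period = (333 - 276) / 7 = 57 / 7 = 8.1429 ≈ 8.14 m^3/ha/yr

8.14 m^3/ha/yr


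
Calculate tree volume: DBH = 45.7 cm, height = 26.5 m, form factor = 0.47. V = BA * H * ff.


(D/200)^2 = (45.7/200)^2 = 0.2285^2 = 0.05221225
BA = 3.141593 * 0.05221225 = 0.164030 m^2
V = 0.164030 * 26.5 * 0.47 = 2.04299 ≈ 2.043 m^3

2.043 m^3


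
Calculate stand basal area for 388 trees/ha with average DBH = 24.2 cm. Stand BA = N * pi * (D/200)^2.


(D/200)^2 = (24.2/200)^2 = 0.121^2 = 0.014641
Individual BA = 3.141593 * 0.014641 = 0.0459961 m^2
Stand BA = 388 * 0.0459961 = 17.8465 ≈ 17.85 m^2/ha

17.85 m^2/ha


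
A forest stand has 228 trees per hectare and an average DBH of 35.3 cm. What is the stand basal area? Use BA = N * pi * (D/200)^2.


(D/200)^2 = (35.3/200)^2 = 0.1765^2 = 0.03115225
Individual BA = 3.141593 * 0.03115225 = 0.0978677 m^2
Stand BA = 228 * 0.0978677 = 22.3138 ≈ 22.31 m^2/ha

22.31 m^2/ha


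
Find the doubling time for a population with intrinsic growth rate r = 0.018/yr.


td = ln(2) / 0.018 = 0.693147 / 0.018 = 38.5082 ≈ 38.5 years

38.5 years


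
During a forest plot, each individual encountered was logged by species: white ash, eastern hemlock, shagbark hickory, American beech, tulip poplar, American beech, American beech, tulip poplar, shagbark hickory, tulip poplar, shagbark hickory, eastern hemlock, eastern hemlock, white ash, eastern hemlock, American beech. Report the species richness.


Total individuals logged = 16
Distinct species (count of individuals): white ash (2), eastern hemlock (4), shagbark hickory (3), American beech (4), tulip poplar (3)
Species richness = number of distinct species = 5

5


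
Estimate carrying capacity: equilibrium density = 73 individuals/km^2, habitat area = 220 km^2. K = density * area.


K = 73 * 220 = 16060 individuals

16060 individuals


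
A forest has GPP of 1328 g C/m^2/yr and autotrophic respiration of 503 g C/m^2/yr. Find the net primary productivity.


NPP = GPP - Ra = 1328 - 503 = 825 g C/m^2/yr

825 g C/m^2/yr


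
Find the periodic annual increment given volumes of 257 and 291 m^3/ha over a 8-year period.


PAI = (V2 - V1) / period = (291 - 257) / 8 = 34 / 8 = 4.25 m^3/ha/yr

4.25 m^3/ha/yr


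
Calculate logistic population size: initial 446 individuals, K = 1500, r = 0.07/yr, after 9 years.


(K - N0)/N0 = (1500 - 446)/446 = 1054/446 = 2.36323
r*t = 0.07 * 9 = 0.63; exp(-0.63) = 0.532592
2.36323 * 0.532592 = 1.25864
1 + 1.25864 = 2.25864
N = 1500 / 2.25864 = 664.116 ≈ 664

664


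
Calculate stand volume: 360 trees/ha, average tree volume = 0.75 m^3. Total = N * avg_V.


V_stand = 360 * 0.75 = 270.0 m^3/ha

270.0 m^3/ha


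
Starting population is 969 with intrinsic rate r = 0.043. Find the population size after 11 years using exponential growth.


r*t = 0.043 * 11 = 0.473
exp(0.473) = 1.60480
N = 969 * 1.60480 = 1555.05 ≈ 1555

1555


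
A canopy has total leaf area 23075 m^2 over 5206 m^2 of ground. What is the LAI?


LAI = 23075 / 5206 = 4.4324 ≈ 4.43

4.43


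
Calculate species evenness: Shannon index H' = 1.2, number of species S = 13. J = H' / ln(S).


ln(13) = 2.56495
J = H' / ln(S) = 1.2 / 2.56495 = 0.467845 ≈ 0.4678

0.4678


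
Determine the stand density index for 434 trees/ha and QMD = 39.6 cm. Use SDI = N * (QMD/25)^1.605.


QMD/25 = 39.6/25 = 1.584
(1.584)^1.605 = exp(1.605 * ln(1.584)) = exp(1.605 * 0.459953) = exp(0.738225) = 2.09222
SDI = 434 * 2.09222 = 908.023 ≈ 908

908


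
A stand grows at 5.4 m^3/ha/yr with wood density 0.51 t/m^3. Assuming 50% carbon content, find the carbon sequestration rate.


C = 5.4 * 0.51 * 0.5 = 1.377 ≈ 1.38 t C/ha/yr

1.38 t C/ha/yr


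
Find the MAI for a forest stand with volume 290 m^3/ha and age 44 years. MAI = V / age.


MAI = 290 / 44 = 6.5909 ≈ 6.59 m^3/ha/yr

6.59 m^3/ha/yr


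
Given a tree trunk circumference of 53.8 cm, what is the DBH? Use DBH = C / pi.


DBH = C / pi = 53.8 / 3.141593 = 17.1251 ≈ 17.13 cm

17.13 cm


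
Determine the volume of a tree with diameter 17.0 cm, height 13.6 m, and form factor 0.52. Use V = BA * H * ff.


(D/200)^2 = (17.0/200)^2 = 0.085^2 = 0.007225
BA = 3.141593 * 0.007225 = 0.0226980 m^2
V = 0.0226980 * 13.6 * 0.52 = 0.160520 ≈ 0.161 m^3

0.161 m^3


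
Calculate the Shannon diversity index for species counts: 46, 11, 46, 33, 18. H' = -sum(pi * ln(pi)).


Total N = 46 + 11 + 46 + 33 + 18 = 154
Per-species terms:
  p = 46/154 = 0.298701; ln(p) = -1.208312; p*ln(p) = 0.298701 * (-1.208312) = -0.360924
  p = 11/154 = 0.071429; ln(p) = -2.639051; p*ln(p) = 0.071429 * (-2.639051) = -0.188505
  p = 46/154 = 0.298701; ln(p) = -1.208312; p*ln(p) = 0.298701 * (-1.208312) = -0.360924
  p = 33/154 = 0.214286; ln(p) = -1.540444; p*ln(p) = 0.214286 * (-1.540444) = -0.330096
  p = 18/154 = 0.116883; ln(p) = -2.146582; p*ln(p) = 0.116883 * (-2.146582) = -0.250899
sum(p*ln(p)) = (-0.360924) + (-0.188505) + (-0.360924) + (-0.330096) + (-0.250899) = -1.491348
H' = -(-1.491348) = 1.491348 ≈ 1.4913

1.4913


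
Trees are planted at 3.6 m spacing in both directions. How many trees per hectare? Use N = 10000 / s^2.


N = 10000 / 3.6^2 = 10000 / 12.96 = 771.605 ≈ 772 trees/ha

772 trees/ha


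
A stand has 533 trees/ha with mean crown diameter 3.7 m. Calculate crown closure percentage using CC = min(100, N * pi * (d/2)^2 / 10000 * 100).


(d/2)^2 = (3.7/2)^2 = 1.85^2 = 3.4225
Crown area = 3.141593 * 3.4225 = 10.7521 m^2
N * area / 10000 * 100 = 533 * 10.7521 / 10000 * 100 = 57.3087
CC = min(100, 57.3087) = 57.3087 ≈ 57.3%

57.3%


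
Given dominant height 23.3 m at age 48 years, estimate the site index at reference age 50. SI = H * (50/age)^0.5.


50/48 = 1.04167
(1.04167)^0.5 = 1.02062
SI = 23.3 * 1.02062 = 23.7804 ≈ 23.8 m

23.8 m


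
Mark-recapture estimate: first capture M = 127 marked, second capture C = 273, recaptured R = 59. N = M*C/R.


N = M * C / R = 127 * 273 / 59 = 34671 / 59 = 587.64 ≈ 588

588 individuals


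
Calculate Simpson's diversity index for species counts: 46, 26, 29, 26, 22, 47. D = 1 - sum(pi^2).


Total N = 46 + 26 + 29 + 26 + 22 + 47 = 196
Per-species terms:
  p = 46/196 = 0.234694; p^2 = 0.234694^2 = 0.055081
  p = 26/196 = 0.132653; p^2 = 0.132653^2 = 0.017597
  p = 29/196 = 0.147959; p^2 = 0.147959^2 = 0.021892
  p = 26/196 = 0.132653; p^2 = 0.132653^2 = 0.017597
  p = 22/196 = 0.112245; p^2 = 0.112245^2 = 0.012599
  p = 47/196 = 0.239796; p^2 = 0.239796^2 = 0.057502
sum(p^2) = 0.055081 + 0.017597 + 0.021892 + 0.017597 + 0.012599 + 0.057502 = 0.182268
D = 1 - 0.182268 = 0.817732 ≈ 0.8177

0.8177


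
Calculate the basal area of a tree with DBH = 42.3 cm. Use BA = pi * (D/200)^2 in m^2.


D/200 = 42.3/200 = 0.2115 m
(D/200)^2 = 0.2115^2 = 0.04473225
BA = 3.141593 * 0.04473225 = 0.140531 ≈ 0.1405 m^2

0.1405 m^2


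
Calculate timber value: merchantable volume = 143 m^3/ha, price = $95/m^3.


Value = 143 * 95 = $13585/ha

$13585/ha


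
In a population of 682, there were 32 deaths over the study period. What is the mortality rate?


Mortality rate = 32 / 682 = 0.046921 ≈ 0.0469

0.0469


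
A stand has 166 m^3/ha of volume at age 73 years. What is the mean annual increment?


MAI = 166 / 73 = 2.2740 ≈ 2.27 m^3/ha/yr

2.27 m^3/ha/yr


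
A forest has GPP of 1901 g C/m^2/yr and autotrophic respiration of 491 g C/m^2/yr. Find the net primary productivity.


NPP = GPP - Ra = 1901 - 491 = 1410 g C/m^2/yr

1410 g C/m^2/yr


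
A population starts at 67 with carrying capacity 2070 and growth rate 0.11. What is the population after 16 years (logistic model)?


(K - N0)/N0 = (2070 - 67)/67 = 2003/67 = 29.8955
r*t = 0.11 * 16 = 1.76; exp(-1.76) = 0.172045
29.8955 * 0.172045 = 5.14337
1 + 5.14337 = 6.14337
N = 2070 / 6.14337 = 336.949 ≈ 337

337


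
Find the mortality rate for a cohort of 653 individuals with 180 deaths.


Mortality rate = 180 / 653 = 0.275651 ≈ 0.2757

0.2757


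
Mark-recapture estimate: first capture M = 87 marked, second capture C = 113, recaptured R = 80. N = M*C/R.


N = M * C / R = 87 * 113 / 80 = 9831 / 80 = 122.89 ≈ 123

123 individuals


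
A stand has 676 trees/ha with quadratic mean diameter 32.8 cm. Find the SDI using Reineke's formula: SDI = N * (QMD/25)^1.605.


QMD/25 = 32.8/25 = 1.312
(1.312)^1.605 = exp(1.605 * ln(1.312)) = exp(1.605 * 0.271553) = exp(0.435843) = 1.54627
SDI = 676 * 1.54627 = 1045.28 ≈ 1045

1045


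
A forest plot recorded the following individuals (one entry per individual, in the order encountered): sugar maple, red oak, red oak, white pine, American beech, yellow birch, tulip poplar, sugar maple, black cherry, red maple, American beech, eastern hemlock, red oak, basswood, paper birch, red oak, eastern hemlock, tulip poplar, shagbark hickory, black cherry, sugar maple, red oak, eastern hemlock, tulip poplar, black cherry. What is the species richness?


Total individuals logged = 25
Distinct species (count of individuals): sugar maple (3), red oak (5), white pine (1), American beech (2), yellow birch (1), tulip poplar (3), black cherry (3), red maple (1), eastern hemlock (3), basswood (1), paper birch (1), shagbark hickory (1)
Species richness = number of distinct species = 12

12


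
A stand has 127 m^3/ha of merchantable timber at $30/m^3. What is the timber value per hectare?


Value = 127 * 30 = $3810/ha

$3810/ha


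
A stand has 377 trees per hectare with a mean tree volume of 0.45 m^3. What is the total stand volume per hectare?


V_stand = 377 * 0.45 = 169.65 ≈ 169.7 m^3/ha

169.7 m^3/ha


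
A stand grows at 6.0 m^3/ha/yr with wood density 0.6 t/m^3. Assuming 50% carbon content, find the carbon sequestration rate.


C = 6.0 * 0.6 * 0.5 = 1.80 t C/ha/yr

1.80 t C/ha/yr


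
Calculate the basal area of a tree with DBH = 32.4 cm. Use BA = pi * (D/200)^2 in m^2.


D/200 = 32.4/200 = 0.162 m
(D/200)^2 = 0.162^2 = 0.026244
BA = 3.141593 * 0.026244 = 0.0824480 ≈ 0.0824 m^2

0.0824 m^2


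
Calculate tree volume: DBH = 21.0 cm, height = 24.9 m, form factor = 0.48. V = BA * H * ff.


(D/200)^2 = (21.0/200)^2 = 0.105^2 = 0.011025
BA = 3.141593 * 0.011025 = 0.0346361 m^2
V = 0.0346361 * 24.9 * 0.48 = 0.413971 ≈ 0.414 m^3

0.414 m^3


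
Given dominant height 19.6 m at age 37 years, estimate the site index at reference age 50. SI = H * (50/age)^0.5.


50/37 = 1.35135
(1.35135)^0.5 = 1.16248
SI = 19.6 * 1.16248 = 22.7846 ≈ 22.8 m

22.8 m


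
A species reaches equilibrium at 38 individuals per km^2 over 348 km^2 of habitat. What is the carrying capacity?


K = 38 * 348 = 13224 individuals

13224 individuals


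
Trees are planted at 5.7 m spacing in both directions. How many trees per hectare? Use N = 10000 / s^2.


N = 10000 / 5.7^2 = 10000 / 32.49 = 307.787 ≈ 308 trees/ha

308 trees/ha


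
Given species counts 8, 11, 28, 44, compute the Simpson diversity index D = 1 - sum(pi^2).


Total N = 8 + 11 + 28 + 44 = 91
Per-species terms:
  p = 8/91 = 0.087912; p^2 = 0.087912^2 = 0.007729
  p = 11/91 = 0.120879; p^2 = 0.120879^2 = 0.014612
  p = 28/91 = 0.307692; p^2 = 0.307692^2 = 0.094674
  p = 44/91 = 0.483516; p^2 = 0.483516^2 = 0.233788
sum(p^2) = 0.007729 + 0.014612 + 0.094674 + 0.233788 = 0.350803
D = 1 - 0.350803 = 0.649197 ≈ 0.6492

0.6492


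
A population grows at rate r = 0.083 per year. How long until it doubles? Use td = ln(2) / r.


td = ln(2) / 0.083 = 0.693147 / 0.083 = 8.35117 ≈ 8.4 years

8.4 years


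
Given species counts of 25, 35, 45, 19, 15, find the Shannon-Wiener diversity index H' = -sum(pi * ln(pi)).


Total N = 25 + 35 + 45 + 19 + 15 = 139
Per-species terms:
  p = 25/139 = 0.179856; ln(p) = -1.715599; p*ln(p) = 0.179856 * (-1.715599) = -0.308561
  p = 35/139 = 0.251799; ln(p) = -1.379124; p*ln(p) = 0.251799 * (-1.379124) = -0.347262
  p = 45/139 = 0.323741; ln(p) = -1.127811; p*ln(p) = 0.323741 * (-1.127811) = -0.365119
  p = 19/139 = 0.136691; ln(p) = -1.990032; p*ln(p) = 0.136691 * (-1.990032) = -0.272019
  p = 15/139 = 0.107914; ln(p) = -2.226421; p*ln(p) = 0.107914 * (-2.226421) = -0.240262
sum(p*ln(p)) = (-0.308561) + (-0.347262) + (-0.365119) + (-0.272019) + (-0.240262) = -1.533223
H' = -(-1.533223) = 1.533223 ≈ 1.5332

1.5332


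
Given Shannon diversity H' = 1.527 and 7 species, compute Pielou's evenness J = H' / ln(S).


ln(7) = 1.94591
J = H' / ln(S) = 1.527 / 1.94591 = 0.784723 ≈ 0.7847

0.7847


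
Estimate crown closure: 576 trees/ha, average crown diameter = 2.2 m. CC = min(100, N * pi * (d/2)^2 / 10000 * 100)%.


(d/2)^2 = (2.2/2)^2 = 1.1^2 = 1.21
Crown area = 3.141593 * 1.21 = 3.80133 m^2
N * area / 10000 * 100 = 576 * 3.80133 / 10000 * 100 = 21.8957
CC = min(100, 21.8957) = 21.8957 ≈ 21.9%

21.9%


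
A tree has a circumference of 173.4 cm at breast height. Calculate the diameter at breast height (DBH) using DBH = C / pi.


DBH = C / pi = 173.4 / 3.141593 = 55.1949 ≈ 55.19 cm

55.19 cm


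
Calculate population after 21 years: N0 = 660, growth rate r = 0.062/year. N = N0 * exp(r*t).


r*t = 0.062 * 21 = 1.302
exp(1.302) = 3.67664
N = 660 * 3.67664 = 2426.58 ≈ 2427

2427


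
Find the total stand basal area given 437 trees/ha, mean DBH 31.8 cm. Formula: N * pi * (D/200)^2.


(D/200)^2 = (31.8/200)^2 = 0.159^2 = 0.025281
Individual BA = 3.141593 * 0.025281 = 0.0794226 m^2
Stand BA = 437 * 0.0794226 = 34.7077 ≈ 34.71 m^2/ha

34.71 m^2/ha


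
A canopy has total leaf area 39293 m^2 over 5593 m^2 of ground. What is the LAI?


LAI = 39293 / 5593 = 7.0254 ≈ 7.03

7.03


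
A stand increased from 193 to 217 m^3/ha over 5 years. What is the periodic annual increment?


PAI = (V2 - V1) / period = (217 - 193) / 5 = 24 / 5 = 4.80 m^3/ha/yr

4.80 m^3/ha/yr


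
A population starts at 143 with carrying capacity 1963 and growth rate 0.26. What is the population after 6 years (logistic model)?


(K - N0)/N0 = (1963 - 143)/143 = 1820/143 = 12.7273
r*t = 0.26 * 6 = 1.56; exp(-1.56) = 0.210136
12.7273 * 0.210136 = 2.67446
1 + 2.67446 = 3.67446
N = 1963 / 3.67446 = 534.228 ≈ 534

534


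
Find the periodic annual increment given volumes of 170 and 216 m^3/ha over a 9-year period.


PAI = (V2 - V1) / period = (216 - 170) / 9 = 46 / 9 = 5.1111 ≈ 5.11 m^3/ha/yr

5.11 m^3/ha/yr


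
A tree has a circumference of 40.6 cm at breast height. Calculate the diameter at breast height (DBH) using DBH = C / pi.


DBH = C / pi = 40.6 / 3.141593 = 12.9234 ≈ 12.92 cm

12.92 cm


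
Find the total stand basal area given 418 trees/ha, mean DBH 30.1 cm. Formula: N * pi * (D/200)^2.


(D/200)^2 = (30.1/200)^2 = 0.1505^2 = 0.02265025
Individual BA = 3.141593 * 0.02265025 = 0.0711579 m^2
Stand BA = 418 * 0.0711579 = 29.7440 ≈ 29.74 m^2/ha

29.74 m^2/ha


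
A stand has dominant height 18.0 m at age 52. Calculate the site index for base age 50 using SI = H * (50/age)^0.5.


50/52 = 0.961538
(0.961538)^0.5 = 0.980580
SI = 18.0 * 0.980580 = 17.6504 ≈ 17.7 m

17.7 m


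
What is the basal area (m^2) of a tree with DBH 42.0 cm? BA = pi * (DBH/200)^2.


D/200 = 42.0/200 = 0.21 m
(D/200)^2 = 0.21^2 = 0.0441
BA = 3.141593 * 0.0441 = 0.138544 ≈ 0.1385 m^2

0.1385 m^2


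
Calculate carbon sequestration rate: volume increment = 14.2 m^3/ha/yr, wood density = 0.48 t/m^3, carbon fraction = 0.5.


C = 14.2 * 0.48 * 0.5 = 3.408 ≈ 3.41 t C/ha/yr

3.41 t C/ha/yr


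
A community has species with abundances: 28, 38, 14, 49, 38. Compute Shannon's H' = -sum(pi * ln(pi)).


Total N = 28 + 38 + 14 + 49 + 38 = 167
Per-species terms:
  p = 28/167 = 0.167665; ln(p) = -1.785787; p*ln(p) = 0.167665 * (-1.785787) = -0.299414
  p = 38/167 = 0.227545; ln(p) = -1.480407; p*ln(p) = 0.227545 * (-1.480407) = -0.336859
  p = 14/167 = 0.083832; ln(p) = -2.478940; p*ln(p) = 0.083832 * (-2.478940) = -0.207814
  p = 49/167 = 0.293413; ln(p) = -1.226174; p*ln(p) = 0.293413 * (-1.226174) = -0.359775
  p = 38/167 = 0.227545; ln(p) = -1.480407; p*ln(p) = 0.227545 * (-1.480407) = -0.336859
sum(p*ln(p)) = (-0.299414) + (-0.336859) + (-0.207814) + (-0.359775) + (-0.336859) = -1.540721
H' = -(-1.540721) = 1.540721 ≈ 1.5407

1.5407
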